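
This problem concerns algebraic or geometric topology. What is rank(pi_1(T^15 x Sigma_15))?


pi_1(A x B) = pi_1(A) x pi_1(B); rank of abelianization = b_1.
b_1(T^15) = 15, b_1(Sigma_15) = 2*15 = 30.
b_1(product) = 15 + 30 = 45

45


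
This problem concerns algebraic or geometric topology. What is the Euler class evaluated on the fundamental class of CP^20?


For any closed oriented manifold, <e(TM),[M]> = chi(M).
chi(CP^20) = 20+1 = 21

21


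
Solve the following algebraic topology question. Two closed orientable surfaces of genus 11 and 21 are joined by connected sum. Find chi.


chi(Sigma_11) = 2 - 2*11 = -20
chi(Sigma_21) = 2 - 2*21 = -40
For surfaces: chi(A#B) = chi(A) + chi(B) - 2.
chi = -20 + -40 - 2 = -62

-62


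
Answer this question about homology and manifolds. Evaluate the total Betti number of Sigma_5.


For Sigma_5: b_0 = 1, b_1 = 2g = 10, b_2 = 1.
Total = 1 + 10 + 1 = 12

12


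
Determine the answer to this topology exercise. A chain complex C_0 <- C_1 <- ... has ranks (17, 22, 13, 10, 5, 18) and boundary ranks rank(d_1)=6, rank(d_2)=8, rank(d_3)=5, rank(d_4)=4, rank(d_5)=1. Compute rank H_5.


rank H_k = rank(ker d_k) - rank(im d_{k+1}).
rank(ker d_5) = rank(C_5) - rank(d_5) = 18 - 1 = 17.
rank(im d_{5+1}) = 0.
rank H_5 = 17 - 0 = 17

17


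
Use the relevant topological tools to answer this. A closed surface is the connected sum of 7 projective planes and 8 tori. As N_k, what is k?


Since a >= 1, the sum is non-orientable; each T^2 can be replaced by RP^2 # RP^2 (since T^2#RP^2 = 3RP^2).
Total crosscaps k = 7 + 2*8 = 23.
Check via chi: chi = 7*1 + 8*0 - (7+8-1)*2 = -21 = 2 - k = -21. Consistent.

23


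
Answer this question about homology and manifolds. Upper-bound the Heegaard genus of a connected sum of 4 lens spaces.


Heegaard genus satisfies g(A#B) <= g(A) + g(B).
Each lens space has g = 1.
Upper bound: 4 * 1 = 4

4


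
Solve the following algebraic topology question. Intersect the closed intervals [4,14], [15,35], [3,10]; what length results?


Intersection = [max(a_i), min(b_i)] = [15, 10].
Since 15 > 10, the intersection is empty.
Length = 0

0


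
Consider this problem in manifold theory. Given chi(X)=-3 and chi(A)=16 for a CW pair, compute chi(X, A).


Relative Euler characteristic: chi(X, A) = chi(X) - chi(A).
= -3 - (16) = -19

-19


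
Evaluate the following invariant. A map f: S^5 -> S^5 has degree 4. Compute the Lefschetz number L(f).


On S^5: L(f) = tr(f_0*) + (-1)^5 tr(f_5*) = 1 + (-1)^5 * deg(f).
L(f) = 1 + (-1)^5 * 4 = 1 + -4 = -3

-3


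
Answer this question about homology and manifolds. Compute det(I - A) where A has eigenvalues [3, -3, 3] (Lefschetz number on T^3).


For a torus self-map: L(f) = det(I - A) where A acts on H_1.
L(f) = (1-3) * (1--3) * (1-3) = -2 * 4 * -2 = 16

16


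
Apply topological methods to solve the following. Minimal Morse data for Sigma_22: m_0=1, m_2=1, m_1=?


A perfect Morse function has m_k = b_k.
For Sigma_22: b_0=1, b_1=2g=44, b_2=1.
Saddles m_1 = 2g = 44

44


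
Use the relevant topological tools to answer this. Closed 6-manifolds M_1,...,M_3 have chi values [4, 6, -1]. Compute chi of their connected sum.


For n-manifolds: chi(A#B) = chi(A) + chi(B) - chi(S^6).
chi(S^6) = 1 + (-1)^6 = 2.
chi(#) = (sum chi_i) - (3-1)*chi(S^6) = 9 - 2*2 = 5

5


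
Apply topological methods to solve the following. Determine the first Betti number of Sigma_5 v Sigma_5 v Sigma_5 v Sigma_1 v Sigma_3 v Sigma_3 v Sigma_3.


For a wedge X v Y: reduced H_k(X v Y) = H_k(X) + H_k(Y).
Each Sigma_g contributes b_1 = 2g.
b_1 = 10 + 10 + 10 + 2 + 6 + 6 + 6 = 50

50


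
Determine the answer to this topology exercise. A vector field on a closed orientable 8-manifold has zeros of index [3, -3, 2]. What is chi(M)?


Poincare-Hopf: chi(M) = sum of indices of zeros.
chi = (3) + (-3) + (2) = 2

2


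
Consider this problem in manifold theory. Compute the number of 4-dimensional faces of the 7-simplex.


Delta^7 has 7+1 vertices. A 4-face is a choice of 4+1 vertices.
f_4 = C(7+1, 4+1) = C(8,5) = 56

56


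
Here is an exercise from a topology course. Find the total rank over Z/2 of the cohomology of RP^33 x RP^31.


dim H^*(RP^n; Z/2) = n+1 (one Z/2 in each degree 0..n).
Total Betti number is multiplicative.
Total = (33+1) * (31+1) = 34 * 32 = 1088

1088


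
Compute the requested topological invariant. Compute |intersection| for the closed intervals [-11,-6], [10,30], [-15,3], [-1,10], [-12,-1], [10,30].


Intersection = [max(a_i), min(b_i)] = [10, -6].
Since 10 > -6, the intersection is empty.
Length = 0

0


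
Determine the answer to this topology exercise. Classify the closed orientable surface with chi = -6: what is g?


chi = 2 - 2g for closed orientable surfaces.
-6 = 2 - 2g
2g = 2 - (-6) = 8
g = 4

4


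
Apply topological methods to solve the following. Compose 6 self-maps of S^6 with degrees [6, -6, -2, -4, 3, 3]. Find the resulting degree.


Degree is multiplicative: deg(composition) = product of degrees.
= (6) * (-6) * (-2) * (-4) * (3) * (3) = -2592

-2592


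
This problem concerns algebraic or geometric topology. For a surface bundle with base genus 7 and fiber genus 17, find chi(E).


For a fiber bundle F -> E -> B (with CW structure): chi(E) = chi(B) * chi(F).
chi(Sigma_7) = -12, chi(Sigma_17) = -32.
chi(E) = (-12) * (-32) = 384

384


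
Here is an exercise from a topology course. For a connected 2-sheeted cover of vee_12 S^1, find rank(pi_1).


Nielsen-Schreier: an index-n subgroup of F_r is free of rank 1 + n(r-1).
Equivalently: chi(cover) = n*chi(base); chi(vee_r S^1) = 1 - 12 = -11.
chi(E) = 2*(-11) = -22; rank = 1 - chi(E) = 1 - (-22) = 23.
rank = 1 + 2*(12-1) = 1 + 22 = 23

23


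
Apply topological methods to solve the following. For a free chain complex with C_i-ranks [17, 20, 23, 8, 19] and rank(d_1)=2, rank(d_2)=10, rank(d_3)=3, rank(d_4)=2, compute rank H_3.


rank H_k = rank(ker d_k) - rank(im d_{k+1}).
rank(ker d_3) = rank(C_3) - rank(d_3) = 8 - 3 = 5.
rank(im d_{3+1}) = 2.
rank H_3 = 5 - 2 = 3

3


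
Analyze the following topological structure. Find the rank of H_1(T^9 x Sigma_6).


pi_1(A x B) = pi_1(A) x pi_1(B); rank of abelianization = b_1.
b_1(T^9) = 9, b_1(Sigma_6) = 2*6 = 12.
b_1(product) = 9 + 12 = 21

21


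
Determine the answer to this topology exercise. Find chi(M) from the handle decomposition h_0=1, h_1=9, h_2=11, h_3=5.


Handles of index k contribute (-1)^k to chi (same as CW cells).
chi = (1) + (-9) + (11) + (-5) = -2

-2


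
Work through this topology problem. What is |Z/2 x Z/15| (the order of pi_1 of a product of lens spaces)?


pi_1(X x Y) = pi_1(X) x pi_1(Y).
pi_1(L(2,1)) = Z/2, pi_1(L(15,1)) = Z/15.
|Z/2 x Z/15| = 2 * 15 = 30

30


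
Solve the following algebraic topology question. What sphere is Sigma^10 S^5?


Each suspension raises dimension by 1: Sigma S^n = S^{n+1}.
Sigma^10 S^5 = S^{5+10} = S^15

15


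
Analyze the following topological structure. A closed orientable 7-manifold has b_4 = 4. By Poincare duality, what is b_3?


Poincare duality for closed orientable n-manifolds: b_k = b_{n-k}.
Here n = 7, so b_3 = b_4 = 4

4


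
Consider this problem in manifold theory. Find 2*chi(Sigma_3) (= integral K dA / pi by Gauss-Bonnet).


Gauss-Bonnet: integral K dA = 2*pi*chi(M).
chi(Sigma_3) = 2 - 2*3 = -4.
(integral K dA)/pi = 2*chi = 2*(-4) = -8

-8


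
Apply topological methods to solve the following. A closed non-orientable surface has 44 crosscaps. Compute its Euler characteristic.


For a non-orientable closed surface with k crosscaps: chi = 2 - k.
Here k = 44.
chi = 2 - 44 = -42

-42


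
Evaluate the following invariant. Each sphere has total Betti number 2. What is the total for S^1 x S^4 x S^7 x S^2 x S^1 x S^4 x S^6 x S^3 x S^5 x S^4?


Total Betti number is multiplicative under products.
Each S^d (d>=1) has total Betti number 2.
There are 10 sphere factors.
Total = 2^10 = 1024

1024


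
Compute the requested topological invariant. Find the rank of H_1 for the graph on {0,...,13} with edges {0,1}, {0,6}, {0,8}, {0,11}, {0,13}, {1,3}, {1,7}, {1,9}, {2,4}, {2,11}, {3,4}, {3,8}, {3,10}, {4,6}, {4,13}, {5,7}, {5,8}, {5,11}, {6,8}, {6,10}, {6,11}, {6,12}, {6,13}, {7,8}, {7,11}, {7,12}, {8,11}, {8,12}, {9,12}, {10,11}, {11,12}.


b_1 = E - V + (number of components).
E = 31, V = 14, components = 1.
b_1 = 31 - 14 + 1 = 18

18


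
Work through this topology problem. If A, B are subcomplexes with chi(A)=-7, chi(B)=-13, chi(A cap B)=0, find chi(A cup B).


chi(A cup B) = chi(A) + chi(B) - chi(A cap B)
= -7 + (-13) - (0)
= -20

-20


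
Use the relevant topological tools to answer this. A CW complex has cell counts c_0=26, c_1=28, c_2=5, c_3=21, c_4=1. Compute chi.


chi = sum_k (-1)^k c_k.
= (-1)^0*26 + (-1)^1*28 + (-1)^2*5 + (-1)^3*21 + (-1)^4*1
= (26) + (-28) + (5) + (-21) + (1)
= -17

-17


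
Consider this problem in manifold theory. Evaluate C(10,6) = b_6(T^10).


By the Kunneth formula, b_k(T^n) = C(n,k).
b_6(T^10) = C(10,6).
C(10,6) = 10!/(6!*4!) = 210

210


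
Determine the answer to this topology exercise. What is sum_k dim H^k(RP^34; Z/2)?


H^k(RP^34; Z/2) = Z/2 for each 0 <= k <= 34.
Total dimension = 34 + 1 = 35

35


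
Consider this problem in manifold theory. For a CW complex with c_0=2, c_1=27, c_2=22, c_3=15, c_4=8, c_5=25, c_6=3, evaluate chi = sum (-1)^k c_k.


chi = sum_k (-1)^k c_k.
= (-1)^0*2 + (-1)^1*27 + (-1)^2*22 + (-1)^3*15 + (-1)^4*8 + (-1)^5*25 + (-1)^6*3
= (2) + (-27) + (22) + (-15) + (8) + (-25) + (3)
= -32

-32


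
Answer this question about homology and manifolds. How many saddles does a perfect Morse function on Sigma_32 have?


A perfect Morse function has m_k = b_k.
For Sigma_32: b_0=1, b_1=2g=64, b_2=1.
Saddles m_1 = 2g = 64

64


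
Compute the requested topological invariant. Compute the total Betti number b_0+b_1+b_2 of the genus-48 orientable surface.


For Sigma_48: b_0 = 1, b_1 = 2g = 96, b_2 = 1.
Total = 1 + 96 + 1 = 98

98


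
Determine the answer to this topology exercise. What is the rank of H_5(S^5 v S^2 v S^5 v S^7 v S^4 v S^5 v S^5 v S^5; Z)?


For a wedge of spheres, H_k (k>0) is free on one generator per sphere of dimension k.
Spheres of dimension 5: count = 5.
b_5 = 5

5


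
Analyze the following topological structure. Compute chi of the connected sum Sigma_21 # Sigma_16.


chi(Sigma_21) = 2 - 2*21 = -40
chi(Sigma_16) = 2 - 2*16 = -30
For surfaces: chi(A#B) = chi(A) + chi(B) - 2.
chi = -40 + -30 - 2 = -72

-72


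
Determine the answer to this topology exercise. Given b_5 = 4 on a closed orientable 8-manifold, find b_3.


Poincare duality for closed orientable n-manifolds: b_k = b_{n-k}.
Here n = 8, so b_3 = b_5 = 4

4


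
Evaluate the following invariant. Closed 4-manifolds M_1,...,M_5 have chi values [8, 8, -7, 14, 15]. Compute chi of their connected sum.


For n-manifolds: chi(A#B) = chi(A) + chi(B) - chi(S^4).
chi(S^4) = 1 + (-1)^4 = 2.
chi(#) = (sum chi_i) - (5-1)*chi(S^4) = 38 - 4*2 = 30

30


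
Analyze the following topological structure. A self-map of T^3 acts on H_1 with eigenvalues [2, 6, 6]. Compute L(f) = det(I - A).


For a torus self-map: L(f) = det(I - A) where A acts on H_1.
L(f) = (1-2) * (1-6) * (1-6) = -1 * -5 * -5 = -25

-25


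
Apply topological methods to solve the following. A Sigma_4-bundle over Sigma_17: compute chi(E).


For a fiber bundle F -> E -> B (with CW structure): chi(E) = chi(B) * chi(F).
chi(Sigma_17) = -32, chi(Sigma_4) = -6.
chi(E) = (-32) * (-6) = 192

192


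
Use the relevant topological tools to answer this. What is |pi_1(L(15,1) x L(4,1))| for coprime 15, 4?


pi_1(X x Y) = pi_1(X) x pi_1(Y).
pi_1(L(15,1)) = Z/15, pi_1(L(4,1)) = Z/4.
|Z/15 x Z/4| = 15 * 4 = 60

60


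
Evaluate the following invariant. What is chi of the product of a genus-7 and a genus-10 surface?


chi(Sigma_7) = 2 - 2*7 = -12
chi(Sigma_10) = 2 - 2*10 = -18
chi(product) = (-12) * (-18) = 216

216


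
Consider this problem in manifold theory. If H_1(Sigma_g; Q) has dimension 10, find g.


For a closed orientable surface: b_1 = 2g.
10 = 2g
g = 10 / 2 = 5

5


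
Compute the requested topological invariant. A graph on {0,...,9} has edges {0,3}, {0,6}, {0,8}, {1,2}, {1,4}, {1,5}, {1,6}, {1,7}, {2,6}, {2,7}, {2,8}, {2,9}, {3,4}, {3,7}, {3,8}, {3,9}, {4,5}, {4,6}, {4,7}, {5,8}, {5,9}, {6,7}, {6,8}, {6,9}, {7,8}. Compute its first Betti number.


b_1 = E - V + (number of components).
E = 25, V = 10, components = 1.
b_1 = 25 - 10 + 1 = 16

16


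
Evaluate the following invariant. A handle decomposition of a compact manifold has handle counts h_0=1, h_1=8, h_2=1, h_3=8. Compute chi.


Handles of index k contribute (-1)^k to chi (same as CW cells).
chi = (1) + (-8) + (1) + (-8) = -14

-14


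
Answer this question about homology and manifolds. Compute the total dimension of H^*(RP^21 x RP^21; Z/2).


dim H^*(RP^n; Z/2) = n+1 (one Z/2 in each degree 0..n).
Total Betti number is multiplicative.
Total = (21+1) * (21+1) = 22 * 22 = 484

484


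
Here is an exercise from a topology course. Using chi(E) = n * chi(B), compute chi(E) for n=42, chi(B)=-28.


For a finite covering: chi(E) = (number of sheets) * chi(B).
chi(E) = 42 * (-28) = -1176

-1176


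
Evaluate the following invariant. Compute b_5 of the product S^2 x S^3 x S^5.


Each S^d has Poincare polynomial 1 + t^d.
The product S^2 x S^3 x S^5 has Poincare polynomial prod(1+t^d_i).
Expanding: b_0=1, b_2=1, b_3=1, b_5=2, b_7=1, b_8=1, b_10=1.
b_5 = 2

2


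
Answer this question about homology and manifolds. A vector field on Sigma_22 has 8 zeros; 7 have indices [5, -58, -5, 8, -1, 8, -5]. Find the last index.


Poincare-Hopf: sum of indices = chi(M).
chi(Sigma_22) = 2 - 2*22 = -42.
Sum of known indices = -48.
x = chi - (sum known) = -42 - (-48) = 6

6


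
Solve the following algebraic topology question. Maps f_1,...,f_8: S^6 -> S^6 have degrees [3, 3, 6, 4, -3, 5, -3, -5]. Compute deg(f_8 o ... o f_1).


Degree is multiplicative: deg(composition) = product of degrees.
= (3) * (3) * (6) * (4) * (-3) * (5) * (-3) * (-5) = -48600

-48600


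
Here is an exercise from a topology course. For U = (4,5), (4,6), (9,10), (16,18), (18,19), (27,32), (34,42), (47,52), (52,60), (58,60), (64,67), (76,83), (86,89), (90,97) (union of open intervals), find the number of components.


Sort and merge overlapping open intervals.
Merged: (4,6), (9,10), (16,18), (18,19), (27,32), (34,42), (47,52), (52,60), (64,67), (76,83), (86,89), (90,97).
Number of components = 12

12


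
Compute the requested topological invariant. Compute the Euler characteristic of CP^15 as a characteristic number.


For any closed oriented manifold, <e(TM),[M]> = chi(M).
chi(CP^15) = 15+1 = 16

16


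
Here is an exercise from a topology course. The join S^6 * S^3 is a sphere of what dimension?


Join of spheres: S^m * S^n = S^{m+n+1}.
dim = 6 + 3 + 1 = 10

10


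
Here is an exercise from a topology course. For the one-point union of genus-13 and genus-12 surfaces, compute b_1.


For a wedge: H_1(A v B) = H_1(A) + H_1(B).
b_1(Sigma_13) = 26, b_1(Sigma_12) = 24.
b_1 = 26 + 24 = 50

50


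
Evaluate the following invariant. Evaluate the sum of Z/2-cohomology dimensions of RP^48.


H^k(RP^48; Z/2) = Z/2 for each 0 <= k <= 48.
Total dimension = 48 + 1 = 49

49


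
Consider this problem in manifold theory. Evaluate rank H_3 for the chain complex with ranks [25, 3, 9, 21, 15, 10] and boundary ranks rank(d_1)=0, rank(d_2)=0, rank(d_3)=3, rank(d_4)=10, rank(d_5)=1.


rank H_k = rank(ker d_k) - rank(im d_{k+1}).
rank(ker d_3) = rank(C_3) - rank(d_3) = 21 - 3 = 18.
rank(im d_{3+1}) = 10.
rank H_3 = 18 - 10 = 8

8


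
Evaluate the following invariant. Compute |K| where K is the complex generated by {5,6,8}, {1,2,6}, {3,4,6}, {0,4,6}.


Each maximal simplex on m vertices has 2^m - 1 nonempty faces.
Take the union (dedupe shared faces).
Total distinct faces = 23

23


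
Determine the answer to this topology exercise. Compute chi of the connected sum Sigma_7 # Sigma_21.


chi(Sigma_7) = 2 - 2*7 = -12
chi(Sigma_21) = 2 - 2*21 = -40
For surfaces: chi(A#B) = chi(A) + chi(B) - 2.
chi = -12 + -40 - 2 = -54

-54


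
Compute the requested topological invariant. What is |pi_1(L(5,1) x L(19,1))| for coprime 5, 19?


pi_1(X x Y) = pi_1(X) x pi_1(Y).
pi_1(L(5,1)) = Z/5, pi_1(L(19,1)) = Z/19.
|Z/5 x Z/19| = 5 * 19 = 95

95


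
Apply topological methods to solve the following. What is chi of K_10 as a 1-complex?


K_10: V = 10, E = C(10,2) = 45.
chi = V - E = 10 - 45 = -35

-35


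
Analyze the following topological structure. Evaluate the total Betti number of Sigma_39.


For Sigma_39: b_0 = 1, b_1 = 2g = 78, b_2 = 1.
Total = 1 + 78 + 1 = 80

80


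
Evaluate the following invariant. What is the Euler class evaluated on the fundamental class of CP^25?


For any closed oriented manifold, <e(TM),[M]> = chi(M).
chi(CP^25) = 25+1 = 26

26


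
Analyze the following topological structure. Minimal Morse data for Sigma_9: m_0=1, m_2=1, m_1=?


A perfect Morse function has m_k = b_k.
For Sigma_9: b_0=1, b_1=2g=18, b_2=1.
Saddles m_1 = 2g = 18

18


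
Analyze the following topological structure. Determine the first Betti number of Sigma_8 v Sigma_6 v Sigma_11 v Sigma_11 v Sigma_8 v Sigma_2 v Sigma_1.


For a wedge X v Y: reduced H_k(X v Y) = H_k(X) + H_k(Y).
Each Sigma_g contributes b_1 = 2g.
b_1 = 16 + 12 + 22 + 22 + 16 + 4 + 2 = 94

94


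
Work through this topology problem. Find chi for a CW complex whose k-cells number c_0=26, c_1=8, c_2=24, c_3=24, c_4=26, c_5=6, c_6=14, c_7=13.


chi = sum_k (-1)^k c_k.
= (-1)^0*26 + (-1)^1*8 + (-1)^2*24 + (-1)^3*24 + (-1)^4*26 + (-1)^5*6 + (-1)^6*14 + (-1)^7*13
= (26) + (-8) + (24) + (-24) + (26) + (-6) + (14) + (-13)
= 39

39


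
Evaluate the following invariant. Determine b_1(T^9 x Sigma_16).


pi_1(A x B) = pi_1(A) x pi_1(B); rank of abelianization = b_1.
b_1(T^9) = 9, b_1(Sigma_16) = 2*16 = 32.
b_1(product) = 9 + 32 = 41

41


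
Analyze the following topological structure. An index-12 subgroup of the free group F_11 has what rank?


Nielsen-Schreier: an index-n subgroup of F_r is free of rank 1 + n(r-1).
Equivalently: chi(cover) = n*chi(base); chi(vee_r S^1) = 1 - 11 = -10.
chi(E) = 12*(-10) = -120; rank = 1 - chi(E) = 1 - (-120) = 121.
rank = 1 + 12*(11-1) = 1 + 120 = 121

121


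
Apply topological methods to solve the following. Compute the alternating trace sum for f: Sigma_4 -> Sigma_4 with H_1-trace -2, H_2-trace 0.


L(f) = tr(f_0*) - tr(f_1*) + tr(f_2*).
= 1 - (-2) + (0)
= 3

3


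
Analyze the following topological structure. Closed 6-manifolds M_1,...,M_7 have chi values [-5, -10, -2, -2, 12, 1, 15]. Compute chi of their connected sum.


For n-manifolds: chi(A#B) = chi(A) + chi(B) - chi(S^6).
chi(S^6) = 1 + (-1)^6 = 2.
chi(#) = (sum chi_i) - (7-1)*chi(S^6) = 9 - 6*2 = -3

-3


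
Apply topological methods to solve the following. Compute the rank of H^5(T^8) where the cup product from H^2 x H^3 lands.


Cup product: H^p x H^q -> H^{p+q}; here p+q = 2+3 = 5.
rank H^k(T^n) = C(n,k).
C(8,5) = 56

56


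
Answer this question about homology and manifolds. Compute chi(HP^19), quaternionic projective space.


HP^19 has one cell in each dimension 0, 4, ..., 4*19 (19+1 cells, all even-dim).
chi = 19 + 1 = 20

20


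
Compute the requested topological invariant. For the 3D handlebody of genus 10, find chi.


A genus-g handlebody deformation retracts to a wedge of g circles.
chi(vee_g S^1) = 1 - g.
chi(H_10) = 1 - 10 = -9

-9


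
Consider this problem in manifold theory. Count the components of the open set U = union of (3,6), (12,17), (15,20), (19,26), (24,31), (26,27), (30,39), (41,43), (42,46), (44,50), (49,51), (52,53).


Sort and merge overlapping open intervals.
Merged: (3,6), (12,39), (41,51), (52,53).
Number of components = 4

4


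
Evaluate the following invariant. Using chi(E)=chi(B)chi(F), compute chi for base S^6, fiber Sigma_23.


chi(S^6) = 2 (n even), chi(Sigma_23) = 2 - 2*23 = -44.
chi(E) = 2 * (-44) = -88

-88


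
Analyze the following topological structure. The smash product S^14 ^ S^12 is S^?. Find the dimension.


S^m ^ S^n = S^{m+n}.
k = 14 + 12 = 26

26


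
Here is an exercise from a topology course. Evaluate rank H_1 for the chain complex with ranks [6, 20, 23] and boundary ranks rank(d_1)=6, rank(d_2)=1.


rank H_k = rank(ker d_k) - rank(im d_{k+1}).
rank(ker d_1) = rank(C_1) - rank(d_1) = 20 - 6 = 14.
rank(im d_{1+1}) = 1.
rank H_1 = 14 - 1 = 13

13


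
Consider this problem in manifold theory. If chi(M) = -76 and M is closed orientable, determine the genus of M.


chi = 2 - 2g for closed orientable surfaces.
-76 = 2 - 2g
2g = 2 - (-76) = 78
g = 39

39


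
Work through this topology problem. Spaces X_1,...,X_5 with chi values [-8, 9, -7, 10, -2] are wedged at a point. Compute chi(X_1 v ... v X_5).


chi(A v B) = chi(A) + chi(B) - 1 (one point identified).
For 5 spaces: chi = (sum chi_i) - (5 - 1).
sum = 2; chi = 2 - 4 = -2

-2


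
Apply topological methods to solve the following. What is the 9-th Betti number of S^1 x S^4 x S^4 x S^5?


Each S^d has Poincare polynomial 1 + t^d.
The product S^1 x S^4 x S^4 x S^5 has Poincare polynomial prod(1+t^d_i).
Expanding: b_0=1, b_1=1, b_4=2, b_5=3, b_6=1, b_8=1, b_9=3, b_10=2, b_13=1, b_14=1.
b_9 = 3

3


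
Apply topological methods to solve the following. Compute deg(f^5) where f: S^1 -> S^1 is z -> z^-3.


deg(f) = -3. Degree is multiplicative: deg(f^5) = (deg f)^5.
deg(f^5) = (-3)^5 = -243

-243


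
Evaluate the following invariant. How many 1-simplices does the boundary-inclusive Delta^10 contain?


Delta^10 has 10+1 vertices. A 1-face is a choice of 1+1 vertices.
f_1 = C(10+1, 1+1) = C(11,2) = 55

55


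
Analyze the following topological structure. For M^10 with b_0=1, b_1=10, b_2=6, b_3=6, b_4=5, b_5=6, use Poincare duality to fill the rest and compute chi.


By Poincare duality b_k = b_{10-k}, so full Betti numbers: b_0=1, b_1=10, b_2=6, b_3=6, b_4=5, b_5=6, b_6=5, b_7=6, b_8=6, b_9=10, b_10=1.
chi = sum (-1)^k b_k = -14

-14


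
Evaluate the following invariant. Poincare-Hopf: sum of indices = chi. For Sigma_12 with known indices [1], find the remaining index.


Poincare-Hopf: sum of indices = chi(M).
chi(Sigma_12) = 2 - 2*12 = -22.
Sum of known indices = 1.
x = chi - (sum known) = -22 - (1) = -23

-23


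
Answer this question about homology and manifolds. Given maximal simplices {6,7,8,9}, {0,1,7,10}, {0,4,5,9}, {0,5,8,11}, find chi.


Enumerate all faces; f-vector: f_0=10, f_1=23, f_2=16, f_3=4.
chi = sum (-1)^k f_k = -1

-1


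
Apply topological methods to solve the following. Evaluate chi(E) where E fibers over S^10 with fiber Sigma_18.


chi(S^10) = 2 (n even), chi(Sigma_18) = 2 - 2*18 = -34.
chi(E) = 2 * (-34) = -68

-68


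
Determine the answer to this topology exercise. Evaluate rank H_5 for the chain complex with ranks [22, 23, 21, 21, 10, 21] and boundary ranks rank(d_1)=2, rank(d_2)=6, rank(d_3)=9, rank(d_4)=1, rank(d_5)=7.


rank H_k = rank(ker d_k) - rank(im d_{k+1}).
rank(ker d_5) = rank(C_5) - rank(d_5) = 21 - 7 = 14.
rank(im d_{5+1}) = 0.
rank H_5 = 14 - 0 = 14

14


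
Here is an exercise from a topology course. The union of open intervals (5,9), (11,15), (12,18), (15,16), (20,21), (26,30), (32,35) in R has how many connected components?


Sort and merge overlapping open intervals.
Merged: (5,9), (11,18), (20,21), (26,30), (32,35).
Number of components = 5

5


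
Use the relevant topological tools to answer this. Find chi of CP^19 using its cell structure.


CP^19 has one cell in each even dimension 0, 2, ..., 2*19 (19+1 cells total).
All cells are even-dimensional, so chi = number of cells.
chi = 19 + 1 = 20

20


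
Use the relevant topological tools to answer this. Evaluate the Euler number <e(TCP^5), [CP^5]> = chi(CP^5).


For any closed oriented manifold, <e(TM),[M]> = chi(M).
chi(CP^5) = 5+1 = 6

6


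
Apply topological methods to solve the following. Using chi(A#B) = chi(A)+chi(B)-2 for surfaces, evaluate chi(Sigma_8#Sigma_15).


chi(Sigma_8) = 2 - 2*8 = -14
chi(Sigma_15) = 2 - 2*15 = -28
For surfaces: chi(A#B) = chi(A) + chi(B) - 2.
chi = -14 + -28 - 2 = -44

-44


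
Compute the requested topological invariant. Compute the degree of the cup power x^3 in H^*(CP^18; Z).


|x| = 2 in H^*(CP^n).
|x^3| = 3 * |x| = 3 * 2 = 6

6


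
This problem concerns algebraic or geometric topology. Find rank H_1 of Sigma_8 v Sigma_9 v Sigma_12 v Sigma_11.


For a wedge X v Y: reduced H_k(X v Y) = H_k(X) + H_k(Y).
Each Sigma_g contributes b_1 = 2g.
b_1 = 16 + 18 + 24 + 22 = 80

80


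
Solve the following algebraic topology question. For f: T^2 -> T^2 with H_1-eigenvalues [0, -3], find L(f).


For a torus self-map: L(f) = det(I - A) where A acts on H_1.
L(f) = (1-0) * (1--3) = 1 * 4 = 4

4


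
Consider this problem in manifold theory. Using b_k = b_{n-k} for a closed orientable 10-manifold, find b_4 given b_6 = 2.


Poincare duality for closed orientable n-manifolds: b_k = b_{n-k}.
Here n = 10, so b_4 = b_6 = 2

2


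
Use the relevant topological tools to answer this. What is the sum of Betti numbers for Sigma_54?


For Sigma_54: b_0 = 1, b_1 = 2g = 108, b_2 = 1.
Total = 1 + 108 + 1 = 110

110


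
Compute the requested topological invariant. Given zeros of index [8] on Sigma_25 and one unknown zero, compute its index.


Poincare-Hopf: sum of indices = chi(M).
chi(Sigma_25) = 2 - 2*25 = -48.
Sum of known indices = 8.
x = chi - (sum known) = -48 - (8) = -56

-56


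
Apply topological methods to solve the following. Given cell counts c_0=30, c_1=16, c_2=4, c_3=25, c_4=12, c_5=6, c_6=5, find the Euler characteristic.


chi = sum_k (-1)^k c_k.
= (-1)^0*30 + (-1)^1*16 + (-1)^2*4 + (-1)^3*25 + (-1)^4*12 + (-1)^5*6 + (-1)^6*5
= (30) + (-16) + (4) + (-25) + (12) + (-6) + (5)
= 4

4


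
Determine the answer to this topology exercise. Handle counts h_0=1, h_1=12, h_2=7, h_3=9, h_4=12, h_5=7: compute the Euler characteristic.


Handles of index k contribute (-1)^k to chi (same as CW cells).
chi = (1) + (-12) + (7) + (-9) + (12) + (-7) = -8

-8


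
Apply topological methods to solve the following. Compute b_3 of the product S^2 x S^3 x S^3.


Each S^d has Poincare polynomial 1 + t^d.
The product S^2 x S^3 x S^3 has Poincare polynomial prod(1+t^d_i).
Expanding: b_0=1, b_2=1, b_3=2, b_5=2, b_6=1, b_8=1.
b_3 = 2

2


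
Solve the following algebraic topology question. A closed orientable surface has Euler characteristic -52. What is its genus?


chi = 2 - 2g for closed orientable surfaces.
-52 = 2 - 2g
2g = 2 - (-52) = 54
g = 27

27


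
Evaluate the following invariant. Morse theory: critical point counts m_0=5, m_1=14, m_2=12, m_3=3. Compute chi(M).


Morse theory: chi(M) = sum_k (-1)^k m_k where m_k = #(index-k critical points).
= (5) + (-14) + (12) + (-3) = 0

0


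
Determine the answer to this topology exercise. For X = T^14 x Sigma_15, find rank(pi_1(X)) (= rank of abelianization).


pi_1(A x B) = pi_1(A) x pi_1(B); rank of abelianization = b_1.
b_1(T^14) = 14, b_1(Sigma_15) = 2*15 = 30.
b_1(product) = 14 + 30 = 44

44


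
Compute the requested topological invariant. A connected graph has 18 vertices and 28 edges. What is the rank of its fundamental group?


For a connected graph: rank(pi_1) = b_1 = E - V + 1 = 1 - chi.
chi = V - E = 18 - 28 = -10.
rank = 1 - (-10) = 28 - 18 + 1 = 11

11


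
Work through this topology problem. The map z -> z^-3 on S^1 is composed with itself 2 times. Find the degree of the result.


deg(f) = -3. Degree is multiplicative: deg(f^2) = (deg f)^2.
deg(f^2) = (-3)^2 = 9

9


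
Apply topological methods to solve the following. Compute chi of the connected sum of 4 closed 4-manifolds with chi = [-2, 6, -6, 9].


For n-manifolds: chi(A#B) = chi(A) + chi(B) - chi(S^4).
chi(S^4) = 1 + (-1)^4 = 2.
chi(#) = (sum chi_i) - (4-1)*chi(S^4) = 7 - 3*2 = 1

1


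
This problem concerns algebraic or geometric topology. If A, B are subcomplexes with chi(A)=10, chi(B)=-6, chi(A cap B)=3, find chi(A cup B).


chi(A cup B) = chi(A) + chi(B) - chi(A cap B)
= 10 + (-6) - (3)
= 1

1


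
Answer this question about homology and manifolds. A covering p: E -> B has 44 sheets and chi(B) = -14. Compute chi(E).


For a finite covering: chi(E) = (number of sheets) * chi(B).
chi(E) = 44 * (-14) = -616

-616


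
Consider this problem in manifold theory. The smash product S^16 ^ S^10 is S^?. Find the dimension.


S^m ^ S^n = S^{m+n}.
k = 16 + 10 = 26

26


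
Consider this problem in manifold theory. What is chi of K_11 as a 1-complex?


K_11: V = 11, E = C(11,2) = 55.
chi = V - E = 11 - 55 = -44

-44


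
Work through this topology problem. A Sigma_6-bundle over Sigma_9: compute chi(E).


For a fiber bundle F -> E -> B (with CW structure): chi(E) = chi(B) * chi(F).
chi(Sigma_9) = -16, chi(Sigma_6) = -10.
chi(E) = (-16) * (-10) = 160

160


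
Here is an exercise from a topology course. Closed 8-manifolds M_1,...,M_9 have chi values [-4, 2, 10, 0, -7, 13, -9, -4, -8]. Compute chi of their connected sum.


For n-manifolds: chi(A#B) = chi(A) + chi(B) - chi(S^8).
chi(S^8) = 1 + (-1)^8 = 2.
chi(#) = (sum chi_i) - (9-1)*chi(S^8) = -7 - 8*2 = -23

-23


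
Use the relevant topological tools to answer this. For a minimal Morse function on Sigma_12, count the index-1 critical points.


A perfect Morse function has m_k = b_k.
For Sigma_12: b_0=1, b_1=2g=24, b_2=1.
Saddles m_1 = 2g = 24

24


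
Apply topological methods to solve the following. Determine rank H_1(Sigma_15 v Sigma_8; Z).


For a wedge: H_1(A v B) = H_1(A) + H_1(B).
b_1(Sigma_15) = 30, b_1(Sigma_8) = 16.
b_1 = 30 + 16 = 46

46


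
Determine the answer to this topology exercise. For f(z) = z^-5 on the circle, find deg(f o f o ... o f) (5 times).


deg(f) = -5. Degree is multiplicative: deg(f^5) = (deg f)^5.
deg(f^5) = (-5)^5 = -3125

-3125


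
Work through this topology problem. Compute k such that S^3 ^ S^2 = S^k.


S^m ^ S^n = S^{m+n}.
k = 3 + 2 = 5

5


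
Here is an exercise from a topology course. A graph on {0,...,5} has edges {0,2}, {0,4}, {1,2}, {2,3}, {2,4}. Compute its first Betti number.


b_1 = E - V + (number of components).
E = 5, V = 6, components = 2.
b_1 = 5 - 6 + 2 = 1

1


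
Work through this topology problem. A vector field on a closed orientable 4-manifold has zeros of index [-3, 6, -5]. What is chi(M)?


Poincare-Hopf: chi(M) = sum of indices of zeros.
chi = (-3) + (6) + (-5) = -2

-2


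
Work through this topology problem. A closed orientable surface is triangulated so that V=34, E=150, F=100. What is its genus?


chi = V - E + F = 34 - 150 + 100 = -16
For orientable closed surface: chi = 2 - 2g, so g = (2 - chi)/2.
g = (2 - (-16)) / 2 = 18 / 2 = 9

9


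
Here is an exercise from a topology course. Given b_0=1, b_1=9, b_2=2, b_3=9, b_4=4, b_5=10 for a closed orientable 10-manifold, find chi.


By Poincare duality b_k = b_{10-k}, so full Betti numbers: b_0=1, b_1=9, b_2=2, b_3=9, b_4=4, b_5=10, b_6=4, b_7=9, b_8=2, b_9=9, b_10=1.
chi = sum (-1)^k b_k = -32

-32


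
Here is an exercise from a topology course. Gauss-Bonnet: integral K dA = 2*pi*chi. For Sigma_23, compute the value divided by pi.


Gauss-Bonnet: integral K dA = 2*pi*chi(M).
chi(Sigma_23) = 2 - 2*23 = -44.
(integral K dA)/pi = 2*chi = 2*(-44) = -88

-88


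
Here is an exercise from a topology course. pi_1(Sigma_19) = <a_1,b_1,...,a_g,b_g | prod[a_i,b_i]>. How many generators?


Standard presentation: pi_1(Sigma_g) = <a_1,b_1,...,a_g,b_g | [a_1,b_1]...[a_g,b_g] = 1>.
Number of generators = 2g = 2*19 = 38

38


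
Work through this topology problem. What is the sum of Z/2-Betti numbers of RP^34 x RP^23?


dim H^*(RP^n; Z/2) = n+1 (one Z/2 in each degree 0..n).
Total Betti number is multiplicative.
Total = (34+1) * (23+1) = 35 * 24 = 840

840


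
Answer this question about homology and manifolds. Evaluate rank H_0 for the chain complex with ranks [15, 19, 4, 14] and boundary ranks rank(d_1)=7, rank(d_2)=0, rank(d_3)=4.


rank H_k = rank(ker d_k) - rank(im d_{k+1}).
rank(ker d_0) = rank(C_0) - rank(d_0) = 15 - 0 = 15.
rank(im d_{0+1}) = 7.
rank H_0 = 15 - 7 = 8

8


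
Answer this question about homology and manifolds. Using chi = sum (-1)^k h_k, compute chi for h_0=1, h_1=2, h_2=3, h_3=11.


Handles of index k contribute (-1)^k to chi (same as CW cells).
chi = (1) + (-2) + (3) + (-11) = -9

-9


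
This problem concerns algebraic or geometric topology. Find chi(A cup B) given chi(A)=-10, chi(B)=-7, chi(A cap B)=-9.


chi(A cup B) = chi(A) + chi(B) - chi(A cap B)
= -10 + (-7) - (-9)
= -8

-8


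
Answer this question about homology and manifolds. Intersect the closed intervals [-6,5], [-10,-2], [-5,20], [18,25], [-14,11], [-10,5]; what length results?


Intersection = [max(a_i), min(b_i)] = [18, -2].
Since 18 > -2, the intersection is empty.
Length = 0

0


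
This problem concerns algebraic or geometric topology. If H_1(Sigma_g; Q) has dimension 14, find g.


For a closed orientable surface: b_1 = 2g.
14 = 2g
g = 14 / 2 = 7

7


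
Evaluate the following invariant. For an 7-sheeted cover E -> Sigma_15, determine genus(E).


For an n-sheeted cover: chi(E) = n * chi(B).
chi(Sigma_15) = 2 - 2*15 = -28.
chi(E) = 7 * (-28) = -196.
genus(E) = (2 - chi(E))/2 = (2 - (-196))/2 = 198/2 = 99

99


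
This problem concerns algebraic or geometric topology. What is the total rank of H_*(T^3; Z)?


b_k(T^3) = C(3,k), so the sum over k is sum_k C(3,k) = 2^3.
Total = 2^3 = 8

8


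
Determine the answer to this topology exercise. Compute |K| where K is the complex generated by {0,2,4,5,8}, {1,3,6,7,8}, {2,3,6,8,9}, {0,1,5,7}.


Each maximal simplex on m vertices has 2^m - 1 nonempty faces.
Take the union (dedupe shared faces).
Total distinct faces = 92

92


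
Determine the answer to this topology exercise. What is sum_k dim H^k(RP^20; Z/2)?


H^k(RP^20; Z/2) = Z/2 for each 0 <= k <= 20.
Total dimension = 20 + 1 = 21

21


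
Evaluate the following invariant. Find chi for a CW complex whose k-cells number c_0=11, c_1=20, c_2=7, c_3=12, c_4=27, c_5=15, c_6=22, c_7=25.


chi = sum_k (-1)^k c_k.
= (-1)^0*11 + (-1)^1*20 + (-1)^2*7 + (-1)^3*12 + (-1)^4*27 + (-1)^5*15 + (-1)^6*22 + (-1)^7*25
= (11) + (-20) + (7) + (-12) + (27) + (-15) + (22) + (-25)
= -5

-5


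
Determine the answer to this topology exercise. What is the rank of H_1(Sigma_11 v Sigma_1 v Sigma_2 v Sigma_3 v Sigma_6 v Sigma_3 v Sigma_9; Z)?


For a wedge X v Y: reduced H_k(X v Y) = H_k(X) + H_k(Y).
Each Sigma_g contributes b_1 = 2g.
b_1 = 22 + 2 + 4 + 6 + 12 + 6 + 18 = 70

70


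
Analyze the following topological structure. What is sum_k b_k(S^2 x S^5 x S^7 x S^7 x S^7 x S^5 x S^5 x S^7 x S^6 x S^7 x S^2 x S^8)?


Total Betti number is multiplicative under products.
Each S^d (d>=1) has total Betti number 2.
There are 12 sphere factors.
Total = 2^12 = 4096

4096


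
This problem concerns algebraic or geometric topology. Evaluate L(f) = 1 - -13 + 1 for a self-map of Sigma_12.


L(f) = tr(f_0*) - tr(f_1*) + tr(f_2*).
= 1 - (-13) + (1)
= 15

15


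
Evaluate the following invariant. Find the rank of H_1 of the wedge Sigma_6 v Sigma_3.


For a wedge: H_1(A v B) = H_1(A) + H_1(B).
b_1(Sigma_6) = 12, b_1(Sigma_3) = 6.
b_1 = 12 + 6 = 18

18


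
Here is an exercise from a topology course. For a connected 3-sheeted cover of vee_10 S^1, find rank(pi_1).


Nielsen-Schreier: an index-n subgroup of F_r is free of rank 1 + n(r-1).
Equivalently: chi(cover) = n*chi(base); chi(vee_r S^1) = 1 - 10 = -9.
chi(E) = 3*(-9) = -27; rank = 1 - chi(E) = 1 - (-27) = 28.
rank = 1 + 3*(10-1) = 1 + 27 = 28

28


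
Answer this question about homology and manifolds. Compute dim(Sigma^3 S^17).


Each suspension raises dimension by 1: Sigma S^n = S^{n+1}.
Sigma^3 S^17 = S^{17+3} = S^20

20


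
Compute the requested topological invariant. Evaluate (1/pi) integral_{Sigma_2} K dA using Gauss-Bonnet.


Gauss-Bonnet: integral K dA = 2*pi*chi(M).
chi(Sigma_2) = 2 - 2*2 = -2.
(integral K dA)/pi = 2*chi = 2*(-2) = -4

-4


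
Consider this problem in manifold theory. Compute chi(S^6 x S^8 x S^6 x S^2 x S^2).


chi is multiplicative: chi(X x Y) = chi(X) chi(Y).
Each even-dim sphere has chi = 2. There are 5 factors.
chi = 2^5 = 32

32


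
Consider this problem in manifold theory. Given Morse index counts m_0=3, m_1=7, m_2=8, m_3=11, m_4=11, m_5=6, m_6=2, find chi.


Morse theory: chi(M) = sum_k (-1)^k m_k where m_k = #(index-k critical points).
= (3) + (-7) + (8) + (-11) + (11) + (-6) + (2) = 0

0


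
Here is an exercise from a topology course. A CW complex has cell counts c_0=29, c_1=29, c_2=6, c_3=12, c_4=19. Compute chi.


chi = sum_k (-1)^k c_k.
= (-1)^0*29 + (-1)^1*29 + (-1)^2*6 + (-1)^3*12 + (-1)^4*19
= (29) + (-29) + (6) + (-12) + (19)
= 13

13


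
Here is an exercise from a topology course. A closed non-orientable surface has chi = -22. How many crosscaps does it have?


chi = 2 - k for closed non-orientable surfaces with k crosscaps.
-22 = 2 - k
k = 2 - (-22) = 24

24


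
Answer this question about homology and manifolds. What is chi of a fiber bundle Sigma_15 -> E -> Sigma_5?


For a fiber bundle F -> E -> B (with CW structure): chi(E) = chi(B) * chi(F).
chi(Sigma_5) = -8, chi(Sigma_15) = -28.
chi(E) = (-8) * (-28) = 224

224


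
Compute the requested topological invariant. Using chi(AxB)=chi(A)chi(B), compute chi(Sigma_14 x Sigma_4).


chi(Sigma_14) = 2 - 2*14 = -26
chi(Sigma_4) = 2 - 2*4 = -6
chi(product) = (-26) * (-6) = 156

156


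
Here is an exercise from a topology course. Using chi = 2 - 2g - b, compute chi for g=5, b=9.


For a compact orientable surface with genus g and b boundary components: chi = 2 - 2g - b.
chi = 2 - 2*5 - 9 = 2 - 10 - 9 = -17

-17


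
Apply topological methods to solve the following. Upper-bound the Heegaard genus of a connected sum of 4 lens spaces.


Heegaard genus satisfies g(A#B) <= g(A) + g(B).
Each lens space has g = 1.
Upper bound: 4 * 1 = 4

4


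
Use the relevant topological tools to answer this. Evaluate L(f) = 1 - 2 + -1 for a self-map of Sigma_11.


L(f) = tr(f_0*) - tr(f_1*) + tr(f_2*).
= 1 - (2) + (-1)
= -2

-2


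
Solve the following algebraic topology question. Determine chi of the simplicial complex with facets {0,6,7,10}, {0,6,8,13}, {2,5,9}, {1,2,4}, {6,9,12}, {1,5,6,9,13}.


Enumerate all faces; f-vector: f_0=12, f_1=27, f_2=21, f_3=7, f_4=1.
chi = sum (-1)^k f_k = 0

0


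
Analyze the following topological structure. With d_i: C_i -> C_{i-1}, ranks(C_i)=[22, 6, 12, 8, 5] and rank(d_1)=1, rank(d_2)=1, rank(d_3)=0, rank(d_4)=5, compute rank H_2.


rank H_k = rank(ker d_k) - rank(im d_{k+1}).
rank(ker d_2) = rank(C_2) - rank(d_2) = 12 - 1 = 11.
rank(im d_{2+1}) = 0.
rank H_2 = 11 - 0 = 11

11


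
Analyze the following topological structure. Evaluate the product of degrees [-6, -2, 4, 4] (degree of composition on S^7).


Degree is multiplicative: deg(composition) = product of degrees.
= (-6) * (-2) * (4) * (4) = 192

192


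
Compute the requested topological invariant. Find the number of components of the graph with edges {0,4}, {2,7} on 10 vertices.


Run DFS/union-find over 10 vertices.
V = 10, E = 2.
Number of components = 8

8


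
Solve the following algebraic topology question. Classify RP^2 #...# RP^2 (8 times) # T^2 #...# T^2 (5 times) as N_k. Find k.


Since a >= 1, the sum is non-orientable; each T^2 can be replaced by RP^2 # RP^2 (since T^2#RP^2 = 3RP^2).
Total crosscaps k = 8 + 2*5 = 18.
Check via chi: chi = 8*1 + 5*0 - (8+5-1)*2 = -16 = 2 - k = -16. Consistent.

18
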